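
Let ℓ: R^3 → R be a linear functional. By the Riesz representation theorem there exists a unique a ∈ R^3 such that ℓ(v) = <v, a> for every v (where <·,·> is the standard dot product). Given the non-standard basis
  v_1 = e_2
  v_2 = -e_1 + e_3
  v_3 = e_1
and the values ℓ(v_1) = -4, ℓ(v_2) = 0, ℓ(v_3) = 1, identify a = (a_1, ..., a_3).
a = (1, -4, 1)

Write a = (a_1, ..., a_3) in the standard basis. For each basis vector v_i, ℓ(v_i) = <v_i, a> is a linear equation in the a_j's. Collect the n equations into a matrix system V a = ℓ, where row i of V is v_i (expressed in the standard basis). Since V is invertible (lower-triangular with 1s on the diagonal, up to permutation), solve by back-substitution:
  V =
[[0, 1, 0],
 [-1, 0, 1],
 [1, 0, 0]]
  V a = (-4, 0, 1)
Solving gives a = (1, -4, 1).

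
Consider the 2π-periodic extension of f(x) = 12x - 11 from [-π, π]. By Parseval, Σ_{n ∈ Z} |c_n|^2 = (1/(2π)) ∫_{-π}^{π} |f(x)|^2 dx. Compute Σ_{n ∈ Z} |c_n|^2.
Σ |c_n|^2 = 48π^2 + 121

Expand and integrate term by term over [-π, π]:
  ∫ (12x)^2 dx = 144·(2π^3/3); ∫ 2·12·(-11)·x dx = 0 (odd integrand); ∫ (-11)^2 dx = 121·2π.
So (1/(2π)) ∫_{-π}^{π} (12x - 11)^2 dx = 144π^2/3 + 121 = 48π^2 + 121.
Parseval ⇒ Σ |c_n|^2 = 48π^2 + 121.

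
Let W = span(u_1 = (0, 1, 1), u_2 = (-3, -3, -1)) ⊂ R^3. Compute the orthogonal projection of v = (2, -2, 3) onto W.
proj_W(v) = (3/11, 13/22, 9/22)

Set up U = [u_1 | ... | u_2] ∈ R^(3×2). The projector onto W = col(U) is P = U (U^T U)^(-1) U^T.
Compute U^T U =
  [2, -4]
  [-4, 19],
and U^T v = (1, -3).
Solve U^T U · c = U^T v for the coefficients: c = (7/22, -1/11). The projection is proj_W(v) = U c.
Check: (v - proj_W(v)) · u_1 = 0  (should be 0).
Check: (v - proj_W(v)) · u_2 = 0  (should be 0).
Result: proj_W(v) = (3/11, 13/22, 9/22).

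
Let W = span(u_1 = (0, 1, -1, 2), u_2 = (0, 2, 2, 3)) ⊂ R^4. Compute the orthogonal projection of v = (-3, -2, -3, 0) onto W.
proj_W(v) = (0, -5/6, -19/6, -2/3)

Set up U = [u_1 | ... | u_2] ∈ R^(4×2). The projector onto W = col(U) is P = U (U^T U)^(-1) U^T.
Compute U^T U =
  [6, 6]
  [6, 17],
and U^T v = (1, -10).
Solve U^T U · c = U^T v for the coefficients: c = (7/6, -1). The projection is proj_W(v) = U c.
Check: (v - proj_W(v)) · u_1 = 0  (should be 0).
Check: (v - proj_W(v)) · u_2 = 0  (should be 0).
Result: proj_W(v) = (0, -5/6, -19/6, -2/3).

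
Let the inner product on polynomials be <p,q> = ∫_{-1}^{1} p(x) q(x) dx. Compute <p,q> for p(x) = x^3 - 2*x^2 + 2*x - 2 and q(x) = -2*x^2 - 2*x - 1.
<p,q> = 92/15

Expand the product: p(x)·q(x) = -2*x^5 + 2*x^4 - x^3 + 2*x^2 + 2*x + 2.
∫_{-1}^{1} of each monomial x^k gives [2/(k+1) if k even, 0 if k odd]. Integrating term-by-term (or equivalently evaluating the antiderivative F(x) = -x^6/3 + 2*x^5/5 - x^4/4 + 2*x^3/3 + x^2 + 2*x at the endpoints):
  F(1) − F(−1) = 209/60 − (-53/20) = 92/15.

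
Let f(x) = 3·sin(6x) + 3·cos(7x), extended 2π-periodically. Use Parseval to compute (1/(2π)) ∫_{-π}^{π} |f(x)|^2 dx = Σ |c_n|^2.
Σ |c_n|^2 = 9

Expand |f|^2 and use orthogonality of {sin(nx), cos(mx)} on [-π, π]:
  ∫_{-π}^{π} sin(nx)^2 dx = π, ∫ cos(mx)^2 dx = π, and cross terms integrate to 0.
So ∫_{-π}^{π} f(x)^2 dx = 3^2 · π + 3^2 · π = (9 + 9)π.
Divide by 2π: (9 + 9)/2 = 9.
By Parseval, this equals Σ |c_n|^2.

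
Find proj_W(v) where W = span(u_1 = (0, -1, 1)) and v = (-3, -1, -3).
proj_W(v) = (0, 1, -1)

Set up U = [u_1 | ... | u_1] ∈ R^(3×1). The projector onto W = col(U) is P = U (U^T U)^(-1) U^T.
Compute U^T U =
  [2],
and U^T v = (-2).
Solve U^T U · c = U^T v for the coefficients: c = (-1). The projection is proj_W(v) = U c.
Check: (v - proj_W(v)) · u_1 = 0  (should be 0).
Result: proj_W(v) = (0, 1, -1).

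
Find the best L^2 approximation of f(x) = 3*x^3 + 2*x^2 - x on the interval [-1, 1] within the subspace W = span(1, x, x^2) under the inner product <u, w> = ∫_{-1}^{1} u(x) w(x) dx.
g(x) = 2*x^2 + 4*x/5

The best approximation g ∈ W is the orthogonal projection of f onto W. Writing g = a_0 + a_1 x + a_2 x^2, the coefficients solve the normal equations G · a = b where
  G_{ij} = <φ_i, φ_j> and b_i = <f, φ_i>, with φ_0 = 1, φ_1 = x, φ_2 = x^2.
G =
  [2, 0, 2/3]
  [0, 2/3, 0]
  [2/3, 0, 2/5],
b = (4/3, 8/15, 4/5).
Solving gives a_0 = 0, a_1 = 4/5, a_2 = 2, so
  g(x) = 2*x^2 + 4*x/5.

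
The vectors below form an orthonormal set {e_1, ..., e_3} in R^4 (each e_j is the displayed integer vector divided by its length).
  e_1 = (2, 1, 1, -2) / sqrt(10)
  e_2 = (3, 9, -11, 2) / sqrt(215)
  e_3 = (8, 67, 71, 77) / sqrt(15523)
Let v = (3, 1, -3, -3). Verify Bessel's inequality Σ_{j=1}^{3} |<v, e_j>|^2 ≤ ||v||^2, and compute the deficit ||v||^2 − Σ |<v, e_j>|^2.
Σ |<v, e_j>|^2 = 9908/361; ||v||^2 = 28; deficit = 200/361

Write each e_j = u_j / sqrt(<u_j, u_j>) where u_j is the displayed integer vector. Then <v, e_j> = <v, u_j> / sqrt(<u_j, u_j>), so |<v, e_j>|^2 = <v, u_j>^2 / <u_j, u_j>.
Coefficients: <v, e_1> = 10/sqrt(10), <v, e_2> = 45/sqrt(215), <v, e_3> = -353/sqrt(15523).
Square and sum: Σ |<v, e_j>|^2 = 9908/361.
Compute ||v||^2 = v·v = 28.
Deficit = 28 − 9908/361 = 200/361 ≥ 0, confirming Bessel's inequality. (The deficit equals ||v − Σ <v,e_j> e_j||^2, the squared distance from v to span{e_j}.)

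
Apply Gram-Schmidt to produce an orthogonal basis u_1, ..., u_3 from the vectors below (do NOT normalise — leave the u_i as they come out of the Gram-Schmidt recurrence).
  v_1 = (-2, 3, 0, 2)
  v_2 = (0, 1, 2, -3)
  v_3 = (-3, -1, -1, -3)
Orthogonal basis:
  u_1 = (-2, 3, 0, 2)
  u_2 = (-6/17, 26/17, 2, -45/17)
  u_3 = (-735/229, -250/229, -415/229, -360/229)

Apply the Gram-Schmidt recurrence
  u_1 = v_1
  u_i = v_i − Σ_{j<i} ((v_i · u_j) / (u_j · u_j)) · u_j.

Step by step this gives:
  u_1 = (-2, 3, 0, 2)
  u_2 = (-6/17, 26/17, 2, -45/17)
  u_3 = (-735/229, -250/229, -415/229, -360/229)

Orthogonality check:
  u_2 · u_1 = 0 (should be 0)
  u_3 · u_1 = 0 (should be 0)
  u_3 · u_2 = 0 (should be 0)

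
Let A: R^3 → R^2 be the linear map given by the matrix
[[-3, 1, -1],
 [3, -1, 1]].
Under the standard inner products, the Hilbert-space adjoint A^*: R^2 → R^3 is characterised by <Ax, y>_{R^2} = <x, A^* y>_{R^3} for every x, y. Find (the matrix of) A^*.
A^* = A^T =
[[-3, 3],
 [1, -1],
 [-1, 1]]

For real matrices with standard dot products, the defining identity <Ax, y> = <x, A^* y> gives (Ax)^T y = x^T (A^*) y, i.e. x^T A^T y = x^T (A^*) y. Since this holds for all x, y, we must have A^* = A^T. Therefore
A^* =
[[-3, 3],
 [1, -1],
 [-1, 1]].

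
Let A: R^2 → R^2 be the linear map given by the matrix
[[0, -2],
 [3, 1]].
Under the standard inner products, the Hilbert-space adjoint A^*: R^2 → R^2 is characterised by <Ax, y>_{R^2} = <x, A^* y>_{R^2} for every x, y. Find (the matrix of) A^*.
A^* = A^T =
[[0, 3],
 [-2, 1]]

For real matrices with standard dot products, the defining identity <Ax, y> = <x, A^* y> gives (Ax)^T y = x^T (A^*) y, i.e. x^T A^T y = x^T (A^*) y. Since this holds for all x, y, we must have A^* = A^T. Therefore
A^* =
[[0, 3],
 [-2, 1]].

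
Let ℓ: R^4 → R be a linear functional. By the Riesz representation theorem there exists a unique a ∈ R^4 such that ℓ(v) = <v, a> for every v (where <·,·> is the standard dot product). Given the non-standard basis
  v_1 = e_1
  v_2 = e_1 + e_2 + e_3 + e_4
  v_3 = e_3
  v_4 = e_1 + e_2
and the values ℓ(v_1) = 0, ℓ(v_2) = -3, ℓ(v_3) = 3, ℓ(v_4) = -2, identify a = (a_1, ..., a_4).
a = (0, -2, 3, -4)

Write a = (a_1, ..., a_4) in the standard basis. For each basis vector v_i, ℓ(v_i) = <v_i, a> is a linear equation in the a_j's. Collect the n equations into a matrix system V a = ℓ, where row i of V is v_i (expressed in the standard basis). Since V is invertible (lower-triangular with 1s on the diagonal, up to permutation), solve by back-substitution:
  V =
[[1, 0, 0, 0],
 [1, 1, 1, 1],
 [0, 0, 1, 0],
 [1, 1, 0, 0]]
  V a = (0, -3, 3, -2)
Solving gives a = (0, -2, 3, -4).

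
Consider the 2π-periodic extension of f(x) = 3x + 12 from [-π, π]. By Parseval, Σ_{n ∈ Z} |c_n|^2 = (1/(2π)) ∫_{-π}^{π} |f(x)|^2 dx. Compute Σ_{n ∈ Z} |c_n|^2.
Σ |c_n|^2 = 3π^2 + 144

Expand and integrate term by term over [-π, π]:
  ∫ (3x)^2 dx = 9·(2π^3/3); ∫ 2·3·(12)·x dx = 0 (odd integrand); ∫ 12^2 dx = 144·2π.
So (1/(2π)) ∫_{-π}^{π} (3x + 12)^2 dx = 9π^2/3 + 144 = 3π^2 + 144.
Parseval ⇒ Σ |c_n|^2 = 3π^2 + 144.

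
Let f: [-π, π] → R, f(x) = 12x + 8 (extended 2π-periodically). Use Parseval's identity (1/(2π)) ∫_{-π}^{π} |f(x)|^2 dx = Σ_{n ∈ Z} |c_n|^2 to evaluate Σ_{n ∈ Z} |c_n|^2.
Σ |c_n|^2 = 48π^2 + 64

Expand and integrate term by term over [-π, π]:
  ∫ (12x)^2 dx = 144·(2π^3/3); ∫ 2·12·(8)·x dx = 0 (odd integrand); ∫ 8^2 dx = 64·2π.
So (1/(2π)) ∫_{-π}^{π} (12x + 8)^2 dx = 144π^2/3 + 64 = 48π^2 + 64.
Parseval ⇒ Σ |c_n|^2 = 48π^2 + 64.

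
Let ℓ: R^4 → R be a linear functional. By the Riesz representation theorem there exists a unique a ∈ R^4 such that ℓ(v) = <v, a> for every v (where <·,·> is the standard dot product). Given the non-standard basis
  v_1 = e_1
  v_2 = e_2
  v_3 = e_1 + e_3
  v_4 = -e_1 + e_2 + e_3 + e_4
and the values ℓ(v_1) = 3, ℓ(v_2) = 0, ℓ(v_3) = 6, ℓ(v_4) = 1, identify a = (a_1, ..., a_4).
a = (3, 0, 3, 1)

Write a = (a_1, ..., a_4) in the standard basis. For each basis vector v_i, ℓ(v_i) = <v_i, a> is a linear equation in the a_j's. Collect the n equations into a matrix system V a = ℓ, where row i of V is v_i (expressed in the standard basis). Since V is invertible (lower-triangular with 1s on the diagonal, up to permutation), solve by back-substitution:
  V =
[[1, 0, 0, 0],
 [0, 1, 0, 0],
 [1, 0, 1, 0],
 [-1, 1, 1, 1]]
  V a = (3, 0, 6, 1)
Solving gives a = (3, 0, 3, 1).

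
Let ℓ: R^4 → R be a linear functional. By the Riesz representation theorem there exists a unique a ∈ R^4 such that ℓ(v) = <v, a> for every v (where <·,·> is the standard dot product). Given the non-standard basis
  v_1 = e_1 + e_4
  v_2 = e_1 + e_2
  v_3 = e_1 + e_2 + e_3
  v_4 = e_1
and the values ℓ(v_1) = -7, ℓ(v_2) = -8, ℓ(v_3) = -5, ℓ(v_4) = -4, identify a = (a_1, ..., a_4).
a = (-4, -4, 3, -3)

Write a = (a_1, ..., a_4) in the standard basis. For each basis vector v_i, ℓ(v_i) = <v_i, a> is a linear equation in the a_j's. Collect the n equations into a matrix system V a = ℓ, where row i of V is v_i (expressed in the standard basis). Since V is invertible (lower-triangular with 1s on the diagonal, up to permutation), solve by back-substitution:
  V =
[[1, 0, 0, 1],
 [1, 1, 0, 0],
 [1, 1, 1, 0],
 [1, 0, 0, 0]]
  V a = (-7, -8, -5, -4)
Solving gives a = (-4, -4, 3, -3).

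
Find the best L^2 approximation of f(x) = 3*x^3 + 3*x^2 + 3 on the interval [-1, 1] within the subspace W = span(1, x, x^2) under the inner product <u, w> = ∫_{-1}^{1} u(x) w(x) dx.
g(x) = 3*x^2 + 9*x/5 + 3

The best approximation g ∈ W is the orthogonal projection of f onto W. Writing g = a_0 + a_1 x + a_2 x^2, the coefficients solve the normal equations G · a = b where
  G_{ij} = <φ_i, φ_j> and b_i = <f, φ_i>, with φ_0 = 1, φ_1 = x, φ_2 = x^2.
G =
  [2, 0, 2/3]
  [0, 2/3, 0]
  [2/3, 0, 2/5],
b = (8, 6/5, 16/5).
Solving gives a_0 = 3, a_1 = 9/5, a_2 = 3, so
  g(x) = 3*x^2 + 9*x/5 + 3.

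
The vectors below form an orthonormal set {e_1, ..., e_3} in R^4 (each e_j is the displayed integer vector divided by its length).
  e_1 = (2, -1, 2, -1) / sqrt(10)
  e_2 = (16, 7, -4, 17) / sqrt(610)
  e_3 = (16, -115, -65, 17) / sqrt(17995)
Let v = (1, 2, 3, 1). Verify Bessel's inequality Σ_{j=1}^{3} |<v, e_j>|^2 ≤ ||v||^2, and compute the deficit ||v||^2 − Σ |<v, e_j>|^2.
Σ |<v, e_j>|^2 = 3849/295; ||v||^2 = 15; deficit = 576/295

Write each e_j = u_j / sqrt(<u_j, u_j>) where u_j is the displayed integer vector. Then <v, e_j> = <v, u_j> / sqrt(<u_j, u_j>), so |<v, e_j>|^2 = <v, u_j>^2 / <u_j, u_j>.
Coefficients: <v, e_1> = 5/sqrt(10), <v, e_2> = 35/sqrt(610), <v, e_3> = -392/sqrt(17995).
Square and sum: Σ |<v, e_j>|^2 = 3849/295.
Compute ||v||^2 = v·v = 15.
Deficit = 15 − 3849/295 = 576/295 ≥ 0, confirming Bessel's inequality. (The deficit equals ||v − Σ <v,e_j> e_j||^2, the squared distance from v to span{e_j}.)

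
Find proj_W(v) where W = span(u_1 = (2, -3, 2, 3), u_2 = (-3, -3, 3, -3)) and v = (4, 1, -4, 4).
proj_W(v) = (205/52, 115/52, -133/52, 223/52)

Set up U = [u_1 | ... | u_2] ∈ R^(4×2). The projector onto W = col(U) is P = U (U^T U)^(-1) U^T.
Compute U^T U =
  [26, 0]
  [0, 36],
and U^T v = (9, -39).
Solve U^T U · c = U^T v for the coefficients: c = (9/26, -13/12). The projection is proj_W(v) = U c.
Check: (v - proj_W(v)) · u_1 = 0  (should be 0).
Check: (v - proj_W(v)) · u_2 = 0  (should be 0).
Result: proj_W(v) = (205/52, 115/52, -133/52, 223/52).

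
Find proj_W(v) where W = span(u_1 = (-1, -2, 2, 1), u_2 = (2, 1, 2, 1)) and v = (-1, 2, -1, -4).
proj_W(v) = (-2/11, 13/11, -30/11, -15/11)

Set up U = [u_1 | ... | u_2] ∈ R^(4×2). The projector onto W = col(U) is P = U (U^T U)^(-1) U^T.
Compute U^T U =
  [10, 1]
  [1, 10],
and U^T v = (-9, -6).
Solve U^T U · c = U^T v for the coefficients: c = (-28/33, -17/33). The projection is proj_W(v) = U c.
Check: (v - proj_W(v)) · u_1 = 0  (should be 0).
Check: (v - proj_W(v)) · u_2 = 0  (should be 0).
Result: proj_W(v) = (-2/11, 13/11, -30/11, -15/11).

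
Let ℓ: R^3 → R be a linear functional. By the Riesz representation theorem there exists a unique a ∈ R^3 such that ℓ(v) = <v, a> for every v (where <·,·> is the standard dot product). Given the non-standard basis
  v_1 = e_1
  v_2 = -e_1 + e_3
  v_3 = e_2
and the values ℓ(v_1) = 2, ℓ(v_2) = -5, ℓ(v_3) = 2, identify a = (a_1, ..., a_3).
a = (2, 2, -3)

Write a = (a_1, ..., a_3) in the standard basis. For each basis vector v_i, ℓ(v_i) = <v_i, a> is a linear equation in the a_j's. Collect the n equations into a matrix system V a = ℓ, where row i of V is v_i (expressed in the standard basis). Since V is invertible (lower-triangular with 1s on the diagonal, up to permutation), solve by back-substitution:
  V =
[[1, 0, 0],
 [-1, 0, 1],
 [0, 1, 0]]
  V a = (2, -5, 2)
Solving gives a = (2, 2, -3).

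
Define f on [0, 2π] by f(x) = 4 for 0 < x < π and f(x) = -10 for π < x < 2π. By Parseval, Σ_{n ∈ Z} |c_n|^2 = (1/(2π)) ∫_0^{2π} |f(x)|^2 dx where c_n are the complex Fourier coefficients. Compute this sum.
Σ |c_n|^2 = 58

Parseval equates the L^2 energy of f (normalised by 1/(2π)) with the ℓ^2 sum of its Fourier coefficients: (1/(2π)) ∫_0^{2π} |f|^2 = Σ |c_n|^2.
Compute the left side: (1/(2π)) [∫_0^π 4^2 dx + ∫_π^{2π} (-10)^2 dx] = (1/(2π)) · (16π + 100π) = (16 + 100)/2 = 58.
So Σ_{n ∈ Z} |c_n|^2 = 58.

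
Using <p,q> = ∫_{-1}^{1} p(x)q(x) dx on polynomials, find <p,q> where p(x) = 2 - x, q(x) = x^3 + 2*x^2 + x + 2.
<p,q> = 48/5

Expand the product: p(x)·q(x) = -x^4 + 3*x^2 + 4.
∫_{-1}^{1} of each monomial x^k gives [2/(k+1) if k even, 0 if k odd]. Integrating term-by-term (or equivalently evaluating the antiderivative F(x) = -x^5/5 + x^3 + 4*x at the endpoints):
  F(1) − F(−1) = 24/5 − (-24/5) = 48/5.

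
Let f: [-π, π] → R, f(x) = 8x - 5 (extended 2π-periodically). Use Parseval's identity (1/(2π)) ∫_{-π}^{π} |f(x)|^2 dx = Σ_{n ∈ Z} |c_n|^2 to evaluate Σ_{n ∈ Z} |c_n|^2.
Σ |c_n|^2 = 64π^2/3 + 25

Expand and integrate term by term over [-π, π]:
  ∫ (8x)^2 dx = 64·(2π^3/3); ∫ 2·8·(-5)·x dx = 0 (odd integrand); ∫ (-5)^2 dx = 25·2π.
So (1/(2π)) ∫_{-π}^{π} (8x - 5)^2 dx = 64π^2/3 + 25 = 64π^2/3 + 25.
Parseval ⇒ Σ |c_n|^2 = 64π^2/3 + 25.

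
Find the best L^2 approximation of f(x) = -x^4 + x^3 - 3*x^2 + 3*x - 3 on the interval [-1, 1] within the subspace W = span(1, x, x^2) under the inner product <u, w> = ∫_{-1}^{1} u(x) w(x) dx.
g(x) = -27*x^2/7 + 18*x/5 - 102/35

The best approximation g ∈ W is the orthogonal projection of f onto W. Writing g = a_0 + a_1 x + a_2 x^2, the coefficients solve the normal equations G · a = b where
  G_{ij} = <φ_i, φ_j> and b_i = <f, φ_i>, with φ_0 = 1, φ_1 = x, φ_2 = x^2.
G =
  [2, 0, 2/3]
  [0, 2/3, 0]
  [2/3, 0, 2/5],
b = (-42/5, 12/5, -122/35).
Solving gives a_0 = -102/35, a_1 = 18/5, a_2 = -27/7, so
  g(x) = -27*x^2/7 + 18*x/5 - 102/35.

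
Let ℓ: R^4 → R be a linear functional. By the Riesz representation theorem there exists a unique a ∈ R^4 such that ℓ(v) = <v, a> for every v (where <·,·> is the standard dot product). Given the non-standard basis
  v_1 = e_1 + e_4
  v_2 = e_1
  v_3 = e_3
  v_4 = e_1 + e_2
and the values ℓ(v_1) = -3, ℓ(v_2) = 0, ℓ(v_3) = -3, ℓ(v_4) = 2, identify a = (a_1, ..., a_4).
a = (0, 2, -3, -3)

Write a = (a_1, ..., a_4) in the standard basis. For each basis vector v_i, ℓ(v_i) = <v_i, a> is a linear equation in the a_j's. Collect the n equations into a matrix system V a = ℓ, where row i of V is v_i (expressed in the standard basis). Since V is invertible (lower-triangular with 1s on the diagonal, up to permutation), solve by back-substitution:
  V =
[[1, 0, 0, 1],
 [1, 0, 0, 0],
 [0, 0, 1, 0],
 [1, 1, 0, 0]]
  V a = (-3, 0, -3, 2)
Solving gives a = (0, 2, -3, -3).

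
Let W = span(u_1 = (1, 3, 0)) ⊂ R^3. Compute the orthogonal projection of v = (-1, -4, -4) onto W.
proj_W(v) = (-13/10, -39/10, 0)

Set up U = [u_1 | ... | u_1] ∈ R^(3×1). The projector onto W = col(U) is P = U (U^T U)^(-1) U^T.
Compute U^T U =
  [10],
and U^T v = (-13).
Solve U^T U · c = U^T v for the coefficients: c = (-13/10). The projection is proj_W(v) = U c.
Check: (v - proj_W(v)) · u_1 = 0  (should be 0).
Result: proj_W(v) = (-13/10, -39/10, 0).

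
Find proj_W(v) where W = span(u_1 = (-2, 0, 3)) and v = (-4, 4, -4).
proj_W(v) = (8/13, 0, -12/13)

Set up U = [u_1 | ... | u_1] ∈ R^(3×1). The projector onto W = col(U) is P = U (U^T U)^(-1) U^T.
Compute U^T U =
  [13],
and U^T v = (-4).
Solve U^T U · c = U^T v for the coefficients: c = (-4/13). The projection is proj_W(v) = U c.
Check: (v - proj_W(v)) · u_1 = 0  (should be 0).
Result: proj_W(v) = (8/13, 0, -12/13).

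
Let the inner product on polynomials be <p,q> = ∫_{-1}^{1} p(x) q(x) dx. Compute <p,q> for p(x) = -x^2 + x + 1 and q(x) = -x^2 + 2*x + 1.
<p,q> = 12/5

Expand the product: p(x)·q(x) = x^4 - 3*x^3 + 3*x + 1.
∫_{-1}^{1} of each monomial x^k gives [2/(k+1) if k even, 0 if k odd]. Integrating term-by-term (or equivalently evaluating the antiderivative F(x) = x^5/5 - 3*x^4/4 + 3*x^2/2 + x at the endpoints):
  F(1) − F(−1) = 39/20 − (-9/20) = 12/5.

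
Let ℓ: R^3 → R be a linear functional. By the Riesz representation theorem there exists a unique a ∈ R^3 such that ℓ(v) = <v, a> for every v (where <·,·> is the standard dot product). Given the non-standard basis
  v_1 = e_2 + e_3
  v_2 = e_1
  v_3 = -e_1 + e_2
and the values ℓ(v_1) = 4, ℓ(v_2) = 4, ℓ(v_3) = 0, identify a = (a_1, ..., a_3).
a = (4, 4, 0)

Write a = (a_1, ..., a_3) in the standard basis. For each basis vector v_i, ℓ(v_i) = <v_i, a> is a linear equation in the a_j's. Collect the n equations into a matrix system V a = ℓ, where row i of V is v_i (expressed in the standard basis). Since V is invertible (lower-triangular with 1s on the diagonal, up to permutation), solve by back-substitution:
  V =
[[0, 1, 1],
 [1, 0, 0],
 [-1, 1, 0]]
  V a = (4, 4, 0)
Solving gives a = (4, 4, 0).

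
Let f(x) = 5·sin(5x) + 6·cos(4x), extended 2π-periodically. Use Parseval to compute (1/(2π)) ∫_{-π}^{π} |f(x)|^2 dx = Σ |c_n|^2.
Σ |c_n|^2 = 61/2

Expand |f|^2 and use orthogonality of {sin(nx), cos(mx)} on [-π, π]:
  ∫_{-π}^{π} sin(nx)^2 dx = π, ∫ cos(mx)^2 dx = π, and cross terms integrate to 0.
So ∫_{-π}^{π} f(x)^2 dx = 5^2 · π + 6^2 · π = (25 + 36)π.
Divide by 2π: (25 + 36)/2 = 61/2.
By Parseval, this equals Σ |c_n|^2.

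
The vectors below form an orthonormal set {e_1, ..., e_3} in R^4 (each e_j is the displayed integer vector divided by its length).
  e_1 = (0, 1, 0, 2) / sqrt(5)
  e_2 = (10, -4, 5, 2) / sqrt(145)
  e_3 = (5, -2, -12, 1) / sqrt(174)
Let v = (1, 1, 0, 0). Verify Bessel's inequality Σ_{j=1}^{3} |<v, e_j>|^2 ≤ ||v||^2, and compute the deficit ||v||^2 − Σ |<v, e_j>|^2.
Σ |<v, e_j>|^2 = 1/2; ||v||^2 = 2; deficit = 3/2

Write each e_j = u_j / sqrt(<u_j, u_j>) where u_j is the displayed integer vector. Then <v, e_j> = <v, u_j> / sqrt(<u_j, u_j>), so |<v, e_j>|^2 = <v, u_j>^2 / <u_j, u_j>.
Coefficients: <v, e_1> = 1/sqrt(5), <v, e_2> = 6/sqrt(145), <v, e_3> = 3/sqrt(174).
Square and sum: Σ |<v, e_j>|^2 = 1/2.
Compute ||v||^2 = v·v = 2.
Deficit = 2 − 1/2 = 3/2 ≥ 0, confirming Bessel's inequality. (The deficit equals ||v − Σ <v,e_j> e_j||^2, the squared distance from v to span{e_j}.)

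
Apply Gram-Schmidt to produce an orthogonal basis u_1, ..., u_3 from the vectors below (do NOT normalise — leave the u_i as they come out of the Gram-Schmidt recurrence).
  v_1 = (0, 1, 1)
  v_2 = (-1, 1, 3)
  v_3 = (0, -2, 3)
Orthogonal basis:
  u_1 = (0, 1, 1)
  u_2 = (-1, -1, 1)
  u_3 = (5/3, -5/6, 5/6)

Apply the Gram-Schmidt recurrence
  u_1 = v_1
  u_i = v_i − Σ_{j<i} ((v_i · u_j) / (u_j · u_j)) · u_j.

Step by step this gives:
  u_1 = (0, 1, 1)
  u_2 = (-1, -1, 1)
  u_3 = (5/3, -5/6, 5/6)

Orthogonality check:
  u_2 · u_1 = 0 (should be 0)
  u_3 · u_1 = 0 (should be 0)
  u_3 · u_2 = 0 (should be 0)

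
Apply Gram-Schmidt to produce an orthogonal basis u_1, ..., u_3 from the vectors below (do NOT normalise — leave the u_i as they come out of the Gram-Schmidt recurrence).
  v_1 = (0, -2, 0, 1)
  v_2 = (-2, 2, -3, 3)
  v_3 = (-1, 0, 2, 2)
Orthogonal basis:
  u_1 = (0, -2, 0, 1)
  u_2 = (-2, 8/5, -3, 16/5)
  u_3 = (-35/43, 28/43, 98/43, 56/43)

Apply the Gram-Schmidt recurrence
  u_1 = v_1
  u_i = v_i − Σ_{j<i} ((v_i · u_j) / (u_j · u_j)) · u_j.

Step by step this gives:
  u_1 = (0, -2, 0, 1)
  u_2 = (-2, 8/5, -3, 16/5)
  u_3 = (-35/43, 28/43, 98/43, 56/43)

Orthogonality check:
  u_2 · u_1 = 0 (should be 0)
  u_3 · u_1 = 0 (should be 0)
  u_3 · u_2 = 0 (should be 0)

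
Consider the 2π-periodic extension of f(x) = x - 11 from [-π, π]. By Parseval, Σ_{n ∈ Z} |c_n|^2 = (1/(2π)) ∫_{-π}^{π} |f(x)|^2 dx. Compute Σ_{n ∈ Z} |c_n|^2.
Σ |c_n|^2 = π^2/3 + 121

Expand and integrate term by term over [-π, π]:
  ∫ (x)^2 dx = 1·(2π^3/3); ∫ 2·1·(-11)·x dx = 0 (odd integrand); ∫ (-11)^2 dx = 121·2π.
So (1/(2π)) ∫_{-π}^{π} (x - 11)^2 dx = 1π^2/3 + 121 = π^2/3 + 121.
Parseval ⇒ Σ |c_n|^2 = π^2/3 + 121.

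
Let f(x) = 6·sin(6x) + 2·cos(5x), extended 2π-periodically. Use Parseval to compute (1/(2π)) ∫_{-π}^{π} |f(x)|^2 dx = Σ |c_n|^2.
Σ |c_n|^2 = 20

Expand |f|^2 and use orthogonality of {sin(nx), cos(mx)} on [-π, π]:
  ∫_{-π}^{π} sin(nx)^2 dx = π, ∫ cos(mx)^2 dx = π, and cross terms integrate to 0.
So ∫_{-π}^{π} f(x)^2 dx = 6^2 · π + 2^2 · π = (36 + 4)π.
Divide by 2π: (36 + 4)/2 = 20.
By Parseval, this equals Σ |c_n|^2.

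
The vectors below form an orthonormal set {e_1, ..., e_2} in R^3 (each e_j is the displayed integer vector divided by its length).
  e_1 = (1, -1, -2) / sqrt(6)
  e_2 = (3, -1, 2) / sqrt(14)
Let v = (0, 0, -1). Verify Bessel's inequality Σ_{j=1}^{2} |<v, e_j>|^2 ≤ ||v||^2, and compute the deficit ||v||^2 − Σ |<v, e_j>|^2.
Σ |<v, e_j>|^2 = 20/21; ||v||^2 = 1; deficit = 1/21

Write each e_j = u_j / sqrt(<u_j, u_j>) where u_j is the displayed integer vector. Then <v, e_j> = <v, u_j> / sqrt(<u_j, u_j>), so |<v, e_j>|^2 = <v, u_j>^2 / <u_j, u_j>.
Coefficients: <v, e_1> = 2/sqrt(6), <v, e_2> = -2/sqrt(14).
Square and sum: Σ |<v, e_j>|^2 = 20/21.
Compute ||v||^2 = v·v = 1.
Deficit = 1 − 20/21 = 1/21 ≥ 0, confirming Bessel's inequality. (The deficit equals ||v − Σ <v,e_j> e_j||^2, the squared distance from v to span{e_j}.)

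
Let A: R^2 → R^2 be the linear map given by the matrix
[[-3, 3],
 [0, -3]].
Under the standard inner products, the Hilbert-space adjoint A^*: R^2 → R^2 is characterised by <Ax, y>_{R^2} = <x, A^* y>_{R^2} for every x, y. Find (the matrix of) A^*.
A^* = A^T =
[[-3, 0],
 [3, -3]]

For real matrices with standard dot products, the defining identity <Ax, y> = <x, A^* y> gives (Ax)^T y = x^T (A^*) y, i.e. x^T A^T y = x^T (A^*) y. Since this holds for all x, y, we must have A^* = A^T. Therefore
A^* =
[[-3, 0],
 [3, -3]].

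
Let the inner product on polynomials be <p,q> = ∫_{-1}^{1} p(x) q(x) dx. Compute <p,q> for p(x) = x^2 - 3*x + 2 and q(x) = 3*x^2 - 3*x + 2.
<p,q> = 308/15

Expand the product: p(x)·q(x) = 3*x^4 - 12*x^3 + 17*x^2 - 12*x + 4.
∫_{-1}^{1} of each monomial x^k gives [2/(k+1) if k even, 0 if k odd]. Integrating term-by-term (or equivalently evaluating the antiderivative F(x) = 3*x^5/5 - 3*x^4 + 17*x^3/3 - 6*x^2 + 4*x at the endpoints):
  F(1) − F(−1) = 19/15 − (-289/15) = 308/15.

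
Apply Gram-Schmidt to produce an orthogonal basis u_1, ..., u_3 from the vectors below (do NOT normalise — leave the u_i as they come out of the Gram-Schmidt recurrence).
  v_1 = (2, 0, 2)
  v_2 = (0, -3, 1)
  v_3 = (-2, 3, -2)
Orthogonal basis:
  u_1 = (2, 0, 2)
  u_2 = (-1/2, -3, 1/2)
  u_3 = (-9/19, 3/19, 9/19)

Apply the Gram-Schmidt recurrence
  u_1 = v_1
  u_i = v_i − Σ_{j<i} ((v_i · u_j) / (u_j · u_j)) · u_j.

Step by step this gives:
  u_1 = (2, 0, 2)
  u_2 = (-1/2, -3, 1/2)
  u_3 = (-9/19, 3/19, 9/19)

Orthogonality check:
  u_2 · u_1 = 0 (should be 0)
  u_3 · u_1 = 0 (should be 0)
  u_3 · u_2 = 0 (should be 0)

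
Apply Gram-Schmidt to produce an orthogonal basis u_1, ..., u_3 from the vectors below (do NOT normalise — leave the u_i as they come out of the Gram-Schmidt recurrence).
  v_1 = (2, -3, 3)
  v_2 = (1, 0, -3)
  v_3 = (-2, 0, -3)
Orthogonal basis:
  u_1 = (2, -3, 3)
  u_2 = (18/11, -21/22, -45/22)
  u_3 = (-27/19, -27/19, -9/19)

Apply the Gram-Schmidt recurrence
  u_1 = v_1
  u_i = v_i − Σ_{j<i} ((v_i · u_j) / (u_j · u_j)) · u_j.

Step by step this gives:
  u_1 = (2, -3, 3)
  u_2 = (18/11, -21/22, -45/22)
  u_3 = (-27/19, -27/19, -9/19)

Orthogonality check:
  u_2 · u_1 = 0 (should be 0)
  u_3 · u_1 = 0 (should be 0)
  u_3 · u_2 = 0 (should be 0)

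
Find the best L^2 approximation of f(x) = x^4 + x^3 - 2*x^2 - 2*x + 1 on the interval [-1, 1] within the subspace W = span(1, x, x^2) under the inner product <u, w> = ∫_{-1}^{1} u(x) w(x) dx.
g(x) = -8*x^2/7 - 7*x/5 + 32/35

The best approximation g ∈ W is the orthogonal projection of f onto W. Writing g = a_0 + a_1 x + a_2 x^2, the coefficients solve the normal equations G · a = b where
  G_{ij} = <φ_i, φ_j> and b_i = <f, φ_i>, with φ_0 = 1, φ_1 = x, φ_2 = x^2.
G =
  [2, 0, 2/3]
  [0, 2/3, 0]
  [2/3, 0, 2/5],
b = (16/15, -14/15, 16/105).
Solving gives a_0 = 32/35, a_1 = -7/5, a_2 = -8/7, so
  g(x) = -8*x^2/7 - 7*x/5 + 32/35.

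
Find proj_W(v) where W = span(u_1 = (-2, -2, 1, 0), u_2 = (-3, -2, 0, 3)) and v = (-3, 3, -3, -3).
proj_W(v) = (6/7, 30/49, -3/49, -36/49)

Set up U = [u_1 | ... | u_2] ∈ R^(4×2). The projector onto W = col(U) is P = U (U^T U)^(-1) U^T.
Compute U^T U =
  [9, 10]
  [10, 22],
and U^T v = (-3, -6).
Solve U^T U · c = U^T v for the coefficients: c = (-3/49, -12/49). The projection is proj_W(v) = U c.
Check: (v - proj_W(v)) · u_1 = 0  (should be 0).
Check: (v - proj_W(v)) · u_2 = 0  (should be 0).
Result: proj_W(v) = (6/7, 30/49, -3/49, -36/49).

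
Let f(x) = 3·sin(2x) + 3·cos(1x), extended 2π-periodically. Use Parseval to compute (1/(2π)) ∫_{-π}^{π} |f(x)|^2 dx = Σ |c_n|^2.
Σ |c_n|^2 = 9

Expand |f|^2 and use orthogonality of {sin(nx), cos(mx)} on [-π, π]:
  ∫_{-π}^{π} sin(nx)^2 dx = π, ∫ cos(mx)^2 dx = π, and cross terms integrate to 0.
So ∫_{-π}^{π} f(x)^2 dx = 3^2 · π + 3^2 · π = (9 + 9)π.
Divide by 2π: (9 + 9)/2 = 9.
By Parseval, this equals Σ |c_n|^2.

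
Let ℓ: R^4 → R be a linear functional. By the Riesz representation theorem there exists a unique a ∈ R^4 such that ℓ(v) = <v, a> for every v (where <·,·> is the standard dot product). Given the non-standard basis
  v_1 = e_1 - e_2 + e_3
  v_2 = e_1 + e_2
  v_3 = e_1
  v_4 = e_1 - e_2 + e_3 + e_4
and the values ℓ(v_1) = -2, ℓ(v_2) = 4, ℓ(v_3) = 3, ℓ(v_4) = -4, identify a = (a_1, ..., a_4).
a = (3, 1, -4, -2)

Write a = (a_1, ..., a_4) in the standard basis. For each basis vector v_i, ℓ(v_i) = <v_i, a> is a linear equation in the a_j's. Collect the n equations into a matrix system V a = ℓ, where row i of V is v_i (expressed in the standard basis). Since V is invertible (lower-triangular with 1s on the diagonal, up to permutation), solve by back-substitution:
  V =
[[1, -1, 1, 0],
 [1, 1, 0, 0],
 [1, 0, 0, 0],
 [1, -1, 1, 1]]
  V a = (-2, 4, 3, -4)
Solving gives a = (3, 1, -4, -2).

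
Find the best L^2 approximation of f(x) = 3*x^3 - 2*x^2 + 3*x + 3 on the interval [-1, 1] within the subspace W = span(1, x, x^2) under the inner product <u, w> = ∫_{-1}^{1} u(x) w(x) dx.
g(x) = -2*x^2 + 24*x/5 + 3

The best approximation g ∈ W is the orthogonal projection of f onto W. Writing g = a_0 + a_1 x + a_2 x^2, the coefficients solve the normal equations G · a = b where
  G_{ij} = <φ_i, φ_j> and b_i = <f, φ_i>, with φ_0 = 1, φ_1 = x, φ_2 = x^2.
G =
  [2, 0, 2/3]
  [0, 2/3, 0]
  [2/3, 0, 2/5],
b = (14/3, 16/5, 6/5).
Solving gives a_0 = 3, a_1 = 24/5, a_2 = -2, so
  g(x) = -2*x^2 + 24*x/5 + 3.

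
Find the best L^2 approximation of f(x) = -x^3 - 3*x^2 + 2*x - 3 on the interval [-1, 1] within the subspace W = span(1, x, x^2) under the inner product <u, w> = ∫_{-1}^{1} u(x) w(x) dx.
g(x) = -3*x^2 + 7*x/5 - 3

The best approximation g ∈ W is the orthogonal projection of f onto W. Writing g = a_0 + a_1 x + a_2 x^2, the coefficients solve the normal equations G · a = b where
  G_{ij} = <φ_i, φ_j> and b_i = <f, φ_i>, with φ_0 = 1, φ_1 = x, φ_2 = x^2.
G =
  [2, 0, 2/3]
  [0, 2/3, 0]
  [2/3, 0, 2/5],
b = (-8, 14/15, -16/5).
Solving gives a_0 = -3, a_1 = 7/5, a_2 = -3, so
  g(x) = -3*x^2 + 7*x/5 - 3.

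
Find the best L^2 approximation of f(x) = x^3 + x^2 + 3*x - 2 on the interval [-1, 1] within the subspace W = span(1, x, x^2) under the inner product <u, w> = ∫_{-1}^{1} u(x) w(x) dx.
g(x) = x^2 + 18*x/5 - 2

The best approximation g ∈ W is the orthogonal projection of f onto W. Writing g = a_0 + a_1 x + a_2 x^2, the coefficients solve the normal equations G · a = b where
  G_{ij} = <φ_i, φ_j> and b_i = <f, φ_i>, with φ_0 = 1, φ_1 = x, φ_2 = x^2.
G =
  [2, 0, 2/3]
  [0, 2/3, 0]
  [2/3, 0, 2/5],
b = (-10/3, 12/5, -14/15).
Solving gives a_0 = -2, a_1 = 18/5, a_2 = 1, so
  g(x) = x^2 + 18*x/5 - 2.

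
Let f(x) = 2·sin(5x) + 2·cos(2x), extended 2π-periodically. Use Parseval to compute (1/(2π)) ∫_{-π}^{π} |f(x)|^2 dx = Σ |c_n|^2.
Σ |c_n|^2 = 4

Expand |f|^2 and use orthogonality of {sin(nx), cos(mx)} on [-π, π]:
  ∫_{-π}^{π} sin(nx)^2 dx = π, ∫ cos(mx)^2 dx = π, and cross terms integrate to 0.
So ∫_{-π}^{π} f(x)^2 dx = 2^2 · π + 2^2 · π = (4 + 4)π.
Divide by 2π: (4 + 4)/2 = 4.
By Parseval, this equals Σ |c_n|^2.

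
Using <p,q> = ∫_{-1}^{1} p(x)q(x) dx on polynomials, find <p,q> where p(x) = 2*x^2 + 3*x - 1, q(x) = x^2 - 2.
<p,q> = 22/15

Expand the product: p(x)·q(x) = 2*x^4 + 3*x^3 - 5*x^2 - 6*x + 2.
∫_{-1}^{1} of each monomial x^k gives [2/(k+1) if k even, 0 if k odd]. Integrating term-by-term (or equivalently evaluating the antiderivative F(x) = 2*x^5/5 + 3*x^4/4 - 5*x^3/3 - 3*x^2 + 2*x at the endpoints):
  F(1) − F(−1) = -91/60 − (-179/60) = 22/15.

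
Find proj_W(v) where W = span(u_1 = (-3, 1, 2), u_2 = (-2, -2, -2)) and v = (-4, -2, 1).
proj_W(v) = (-89/21, -17/21, 1/21)

Set up U = [u_1 | ... | u_2] ∈ R^(3×2). The projector onto W = col(U) is P = U (U^T U)^(-1) U^T.
Compute U^T U =
  [14, 0]
  [0, 12],
and U^T v = (12, 10).
Solve U^T U · c = U^T v for the coefficients: c = (6/7, 5/6). The projection is proj_W(v) = U c.
Check: (v - proj_W(v)) · u_1 = 0  (should be 0).
Check: (v - proj_W(v)) · u_2 = 0  (should be 0).
Result: proj_W(v) = (-89/21, -17/21, 1/21).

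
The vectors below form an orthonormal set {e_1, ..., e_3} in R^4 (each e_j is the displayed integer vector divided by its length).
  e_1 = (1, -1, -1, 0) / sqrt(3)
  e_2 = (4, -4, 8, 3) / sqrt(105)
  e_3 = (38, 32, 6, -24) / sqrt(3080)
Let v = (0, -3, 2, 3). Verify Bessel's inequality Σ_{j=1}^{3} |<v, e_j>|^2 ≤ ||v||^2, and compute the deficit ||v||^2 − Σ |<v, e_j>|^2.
Σ |<v, e_j>|^2 = 234/11; ||v||^2 = 22; deficit = 8/11

Write each e_j = u_j / sqrt(<u_j, u_j>) where u_j is the displayed integer vector. Then <v, e_j> = <v, u_j> / sqrt(<u_j, u_j>), so |<v, e_j>|^2 = <v, u_j>^2 / <u_j, u_j>.
Coefficients: <v, e_1> = 1/sqrt(3), <v, e_2> = 37/sqrt(105), <v, e_3> = -156/sqrt(3080).
Square and sum: Σ |<v, e_j>|^2 = 234/11.
Compute ||v||^2 = v·v = 22.
Deficit = 22 − 234/11 = 8/11 ≥ 0, confirming Bessel's inequality. (The deficit equals ||v − Σ <v,e_j> e_j||^2, the squared distance from v to span{e_j}.)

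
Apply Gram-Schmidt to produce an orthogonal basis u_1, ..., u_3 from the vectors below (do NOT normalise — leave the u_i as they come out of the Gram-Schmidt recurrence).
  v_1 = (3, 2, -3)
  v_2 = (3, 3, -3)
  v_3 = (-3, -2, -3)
Orthogonal basis:
  u_1 = (3, 2, -3)
  u_2 = (-3/11, 9/11, 3/11)
  u_3 = (-3, 0, -3)

Apply the Gram-Schmidt recurrence
  u_1 = v_1
  u_i = v_i − Σ_{j<i} ((v_i · u_j) / (u_j · u_j)) · u_j.

Step by step this gives:
  u_1 = (3, 2, -3)
  u_2 = (-3/11, 9/11, 3/11)
  u_3 = (-3, 0, -3)

Orthogonality check:
  u_2 · u_1 = 0 (should be 0)
  u_3 · u_1 = 0 (should be 0)
  u_3 · u_2 = 0 (should be 0)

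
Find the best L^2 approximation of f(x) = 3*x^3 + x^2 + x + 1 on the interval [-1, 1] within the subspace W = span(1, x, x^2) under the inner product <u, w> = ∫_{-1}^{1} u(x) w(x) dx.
g(x) = x^2 + 14*x/5 + 1

The best approximation g ∈ W is the orthogonal projection of f onto W. Writing g = a_0 + a_1 x + a_2 x^2, the coefficients solve the normal equations G · a = b where
  G_{ij} = <φ_i, φ_j> and b_i = <f, φ_i>, with φ_0 = 1, φ_1 = x, φ_2 = x^2.
G =
  [2, 0, 2/3]
  [0, 2/3, 0]
  [2/3, 0, 2/5],
b = (8/3, 28/15, 16/15).
Solving gives a_0 = 1, a_1 = 14/5, a_2 = 1, so
  g(x) = x^2 + 14*x/5 + 1.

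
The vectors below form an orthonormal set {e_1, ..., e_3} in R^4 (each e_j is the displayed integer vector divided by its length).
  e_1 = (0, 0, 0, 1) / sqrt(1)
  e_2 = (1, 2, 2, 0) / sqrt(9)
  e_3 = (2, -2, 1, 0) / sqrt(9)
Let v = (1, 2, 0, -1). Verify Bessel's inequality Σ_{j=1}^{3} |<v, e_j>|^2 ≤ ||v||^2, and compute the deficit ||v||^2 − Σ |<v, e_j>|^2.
Σ |<v, e_j>|^2 = 38/9; ||v||^2 = 6; deficit = 16/9

Write each e_j = u_j / sqrt(<u_j, u_j>) where u_j is the displayed integer vector. Then <v, e_j> = <v, u_j> / sqrt(<u_j, u_j>), so |<v, e_j>|^2 = <v, u_j>^2 / <u_j, u_j>.
Coefficients: <v, e_1> = -1/sqrt(1), <v, e_2> = 5/sqrt(9), <v, e_3> = -2/sqrt(9).
Square and sum: Σ |<v, e_j>|^2 = 38/9.
Compute ||v||^2 = v·v = 6.
Deficit = 6 − 38/9 = 16/9 ≥ 0, confirming Bessel's inequality. (The deficit equals ||v − Σ <v,e_j> e_j||^2, the squared distance from v to span{e_j}.)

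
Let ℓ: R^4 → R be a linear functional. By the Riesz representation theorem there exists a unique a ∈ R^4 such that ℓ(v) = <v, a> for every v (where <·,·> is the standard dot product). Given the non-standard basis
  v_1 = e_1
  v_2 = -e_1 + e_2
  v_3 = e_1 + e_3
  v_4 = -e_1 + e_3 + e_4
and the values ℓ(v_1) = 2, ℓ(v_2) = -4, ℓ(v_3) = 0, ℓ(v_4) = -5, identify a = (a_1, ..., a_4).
a = (2, -2, -2, -1)

Write a = (a_1, ..., a_4) in the standard basis. For each basis vector v_i, ℓ(v_i) = <v_i, a> is a linear equation in the a_j's. Collect the n equations into a matrix system V a = ℓ, where row i of V is v_i (expressed in the standard basis). Since V is invertible (lower-triangular with 1s on the diagonal, up to permutation), solve by back-substitution:
  V =
[[1, 0, 0, 0],
 [-1, 1, 0, 0],
 [1, 0, 1, 0],
 [-1, 0, 1, 1]]
  V a = (2, -4, 0, -5)
Solving gives a = (2, -2, -2, -1).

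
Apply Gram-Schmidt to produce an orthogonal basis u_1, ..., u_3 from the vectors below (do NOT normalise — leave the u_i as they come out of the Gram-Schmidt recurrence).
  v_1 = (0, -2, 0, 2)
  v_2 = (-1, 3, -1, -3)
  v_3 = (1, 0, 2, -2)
Orthogonal basis:
  u_1 = (0, -2, 0, 2)
  u_2 = (-1, 0, -1, 0)
  u_3 = (-1/2, -1, 1/2, -1)

Apply the Gram-Schmidt recurrence
  u_1 = v_1
  u_i = v_i − Σ_{j<i} ((v_i · u_j) / (u_j · u_j)) · u_j.

Step by step this gives:
  u_1 = (0, -2, 0, 2)
  u_2 = (-1, 0, -1, 0)
  u_3 = (-1/2, -1, 1/2, -1)

Orthogonality check:
  u_2 · u_1 = 0 (should be 0)
  u_3 · u_1 = 0 (should be 0)
  u_3 · u_2 = 0 (should be 0)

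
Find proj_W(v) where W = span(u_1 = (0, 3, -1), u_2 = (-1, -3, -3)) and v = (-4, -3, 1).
proj_W(v) = (-20/77, -255/77, 5/77)

Set up U = [u_1 | ... | u_2] ∈ R^(3×2). The projector onto W = col(U) is P = U (U^T U)^(-1) U^T.
Compute U^T U =
  [10, -6]
  [-6, 19],
and U^T v = (-10, 10).
Solve U^T U · c = U^T v for the coefficients: c = (-65/77, 20/77). The projection is proj_W(v) = U c.
Check: (v - proj_W(v)) · u_1 = 0  (should be 0).
Check: (v - proj_W(v)) · u_2 = 0  (should be 0).
Result: proj_W(v) = (-20/77, -255/77, 5/77).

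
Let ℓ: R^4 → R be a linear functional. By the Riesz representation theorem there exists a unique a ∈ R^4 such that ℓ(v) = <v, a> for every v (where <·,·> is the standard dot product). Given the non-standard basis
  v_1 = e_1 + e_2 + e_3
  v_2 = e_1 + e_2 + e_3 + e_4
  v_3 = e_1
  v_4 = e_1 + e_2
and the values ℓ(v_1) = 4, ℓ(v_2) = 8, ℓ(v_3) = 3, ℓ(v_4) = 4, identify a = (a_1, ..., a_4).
a = (3, 1, 0, 4)

Write a = (a_1, ..., a_4) in the standard basis. For each basis vector v_i, ℓ(v_i) = <v_i, a> is a linear equation in the a_j's. Collect the n equations into a matrix system V a = ℓ, where row i of V is v_i (expressed in the standard basis). Since V is invertible (lower-triangular with 1s on the diagonal, up to permutation), solve by back-substitution:
  V =
[[1, 1, 1, 0],
 [1, 1, 1, 1],
 [1, 0, 0, 0],
 [1, 1, 0, 0]]
  V a = (4, 8, 3, 4)
Solving gives a = (3, 1, 0, 4).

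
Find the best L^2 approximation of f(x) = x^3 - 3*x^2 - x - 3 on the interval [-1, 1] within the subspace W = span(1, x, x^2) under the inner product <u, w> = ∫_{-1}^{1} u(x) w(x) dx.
g(x) = -3*x^2 - 2*x/5 - 3

The best approximation g ∈ W is the orthogonal projection of f onto W. Writing g = a_0 + a_1 x + a_2 x^2, the coefficients solve the normal equations G · a = b where
  G_{ij} = <φ_i, φ_j> and b_i = <f, φ_i>, with φ_0 = 1, φ_1 = x, φ_2 = x^2.
G =
  [2, 0, 2/3]
  [0, 2/3, 0]
  [2/3, 0, 2/5],
b = (-8, -4/15, -16/5).
Solving gives a_0 = -3, a_1 = -2/5, a_2 = -3, so
  g(x) = -3*x^2 - 2*x/5 - 3.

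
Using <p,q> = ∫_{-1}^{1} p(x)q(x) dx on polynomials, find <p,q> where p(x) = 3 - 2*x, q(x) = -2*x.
<p,q> = 8/3

Expand the product: p(x)·q(x) = 4*x^2 - 6*x.
∫_{-1}^{1} of each monomial x^k gives [2/(k+1) if k even, 0 if k odd]. Integrating term-by-term (or equivalently evaluating the antiderivative F(x) = 4*x^3/3 - 3*x^2 at the endpoints):
  F(1) − F(−1) = -5/3 − (-13/3) = 8/3.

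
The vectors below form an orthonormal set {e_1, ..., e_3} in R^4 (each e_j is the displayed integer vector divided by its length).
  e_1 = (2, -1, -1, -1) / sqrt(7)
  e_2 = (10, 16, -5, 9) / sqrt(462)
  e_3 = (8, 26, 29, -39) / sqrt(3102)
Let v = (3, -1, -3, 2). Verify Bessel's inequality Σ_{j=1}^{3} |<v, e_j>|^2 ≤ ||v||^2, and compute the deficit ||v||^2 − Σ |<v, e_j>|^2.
Σ |<v, e_j>|^2 = 1077/47; ||v||^2 = 23; deficit = 4/47

Write each e_j = u_j / sqrt(<u_j, u_j>) where u_j is the displayed integer vector. Then <v, e_j> = <v, u_j> / sqrt(<u_j, u_j>), so |<v, e_j>|^2 = <v, u_j>^2 / <u_j, u_j>.
Coefficients: <v, e_1> = 8/sqrt(7), <v, e_2> = 47/sqrt(462), <v, e_3> = -167/sqrt(3102).
Square and sum: Σ |<v, e_j>|^2 = 1077/47.
Compute ||v||^2 = v·v = 23.
Deficit = 23 − 1077/47 = 4/47 ≥ 0, confirming Bessel's inequality. (The deficit equals ||v − Σ <v,e_j> e_j||^2, the squared distance from v to span{e_j}.)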